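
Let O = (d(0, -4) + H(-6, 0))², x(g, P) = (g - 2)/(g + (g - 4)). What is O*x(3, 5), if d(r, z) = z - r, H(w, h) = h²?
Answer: 8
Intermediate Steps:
x(g, P) = (-2 + g)/(-4 + 2*g) (x(g, P) = (-2 + g)/(g + (-4 + g)) = (-2 + g)/(-4 + 2*g))
O = 16 (O = ((-4 - 1*0) + 0²)² = ((-4 + 0) + 0)² = (-4 + 0)² = (-4)² = 16)
O*x(3, 5) = 16*(½) = 8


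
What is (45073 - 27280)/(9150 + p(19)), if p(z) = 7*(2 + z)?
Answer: 1977/1033 ≈ 1.9138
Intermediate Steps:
p(z) = 14 + 7*z
(45073 - 27280)/(9150 + p(19)) = (45073 - 27280)/(9150 + (14 + 7*19)) = 17793/(9150 + (14 + 133)) = 17793/(9150 + 147) = 17793/9297 = 17793*(1/9297) = 1977/1033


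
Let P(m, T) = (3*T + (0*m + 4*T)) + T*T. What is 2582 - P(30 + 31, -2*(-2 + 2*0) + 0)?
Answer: 2538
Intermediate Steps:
P(m, T) = T**2 + 7*T (P(m, T) = (3*T + (0 + 4*T)) + T**2 = (3*T + 4*T) + T**2 = 7*T + T**2 = T**2 + 7*T)
2582 - P(30 + 31, -2*(-2 + 2*0) + 0) = 2582 - (-2*(-2 + 2*0) + 0)*(7 + (-2*(-2 + 2*0) + 0)) = 2582 - (-2*(-2 + 0) + 0)*(7 + (-2*(-2 + 0) + 0)) = 2582 - (-2*(-2) + 0)*(7 + (-2*(-2) + 0)) = 2582 - (4 + 0)*(7 + (4 + 0)) = 2582 - 4*(7 + 4) = 2582 - 4*11 = 2582 - 1*44 = 2582 - 44 = 2538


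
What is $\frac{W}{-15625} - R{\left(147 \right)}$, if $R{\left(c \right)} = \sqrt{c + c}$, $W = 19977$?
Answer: $- \frac{19977}{15625} - 7 \sqrt{6} \approx -18.425$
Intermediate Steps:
$R{\left(c \right)} = \sqrt{2} \sqrt{c}$ ($R{\left(c \right)} = \sqrt{2 c} = \sqrt{2} \sqrt{c}$)
$\frac{W}{-15625} - R{\left(147 \right)} = \frac{19977}{-15625} - \sqrt{2} \sqrt{147} = 19977 \left(- \frac{1}{15625}\right) - \sqrt{2} \cdot 7 \sqrt{3} = - \frac{19977}{15625} - 7 \sqrt{6}$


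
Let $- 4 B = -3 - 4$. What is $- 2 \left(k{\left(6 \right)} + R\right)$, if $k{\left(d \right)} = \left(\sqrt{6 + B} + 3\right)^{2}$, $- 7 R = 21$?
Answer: $6 - \frac{\left(6 + \sqrt{31}\right)^{2}}{2} \approx -60.907$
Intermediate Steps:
$R = -3$ ($R = \left(- \frac{1}{7}\right) 21 = -3$)
$B = \frac{7}{4}$ ($B = - \frac{-3 - 4}{4} = \left(- \frac{1}{4}\right) \left(-7\right) = \frac{7}{4} \approx 1.75$)
$k{\left(d \right)} = \left(3 + \frac{\sqrt{31}}{2}\right)^{2}$ ($k{\left(d \right)} = \left(\sqrt{6 + \frac{7}{4}} + 3\right)^{2} = \left(\sqrt{\frac{31}{4}} + 3\right)^{2} = \left(\frac{\sqrt{31}}{2} + 3\right)^{2} = \left(3 + \frac{\sqrt{31}}{2}\right)^{2}$)
$- 2 \left(k{\left(6 \right)} + R\right) = - 2 \left(\frac{\left(6 + \sqrt{31}\right)^{2}}{4} - 3\right) = - 2 \left(-3 + \frac{\left(6 + \sqrt{31}\right)^{2}}{4}\right) = 6 - \frac{\left(6 + \sqrt{31}\right)^{2}}{2}$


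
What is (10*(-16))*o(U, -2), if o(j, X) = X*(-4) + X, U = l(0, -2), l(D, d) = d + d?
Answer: -960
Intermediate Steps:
l(D, d) = 2*d
U = -4 (U = 2*(-2) = -4)
o(j, X) = -3*X (o(j, X) = -4*X + X = -3*X)
(10*(-16))*o(U, -2) = (10*(-16))*(-3*(-2)) = -160*6 = -960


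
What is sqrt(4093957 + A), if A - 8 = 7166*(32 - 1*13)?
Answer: sqrt(4230119) ≈ 2056.7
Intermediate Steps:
A = 136162 (A = 8 + 7166*(32 - 1*13) = 8 + 7166*(32 - 13) = 8 + 7166*19 = 8 + 136154 = 136162)
sqrt(4093957 + A) = sqrt(4093957 + 136162) = sqrt(4230119)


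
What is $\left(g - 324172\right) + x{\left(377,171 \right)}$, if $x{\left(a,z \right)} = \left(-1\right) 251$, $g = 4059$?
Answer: $-320364$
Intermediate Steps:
$x{\left(a,z \right)} = -251$
$\left(g - 324172\right) + x{\left(377,171 \right)} = \left(4059 - 324172\right) - 251 = -320113 - 251 = -320364$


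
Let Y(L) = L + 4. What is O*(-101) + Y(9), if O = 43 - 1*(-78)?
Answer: -12208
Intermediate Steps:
Y(L) = 4 + L
O = 121 (O = 43 + 78 = 121)
O*(-101) + Y(9) = 121*(-101) + (4 + 9) = -12221 + 13 = -12208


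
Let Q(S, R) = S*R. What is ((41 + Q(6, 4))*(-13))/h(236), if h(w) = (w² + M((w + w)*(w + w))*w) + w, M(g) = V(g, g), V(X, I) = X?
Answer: -845/52632956 ≈ -1.6055e-5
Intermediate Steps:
M(g) = g
Q(S, R) = R*S
h(w) = w + w² + 4*w³ (h(w) = (w² + ((w + w)*(w + w))*w) + w = (w² + ((2*w)*(2*w))*w) + w = (w² + (4*w²)*w) + w = (w² + 4*w³) + w = w + w² + 4*w³)
((41 + Q(6, 4))*(-13))/h(236) = ((41 + 4*6)*(-13))/((236*(1 + 236 + 4*236²))) = ((41 + 24)*(-13))/((236*(1 + 236 + 4*55696))) = (65*(-13))/((236*(1 + 236 + 222784))) = -845/(236*223021) = -845/52632956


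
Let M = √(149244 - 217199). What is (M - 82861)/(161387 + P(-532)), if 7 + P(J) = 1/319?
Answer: -26432659/51480221 + 319*I*√67955/51480221 ≈ -0.51345 + 0.0016153*I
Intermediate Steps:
P(J) = -2232/319 (P(J) = -7 + 1/319 = -2232/319)
M = I*√67955 (M = √(-67955) = I*√67955 ≈ 260.68*I)
(M - 82861)/(161387 + P(-532)) = (I*√67955 - 82861)/(161387 - 2232/319) = (-82861 + I*√67955)/(51480221/319) = (-82861 + I*√67955)*(319/51480221) = -26432659/51480221 + 319*I*√67955/51480221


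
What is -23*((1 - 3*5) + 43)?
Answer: -667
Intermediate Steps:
-23*((1 - 3*5) + 43) = -23*((1 - 15) + 43) = -23*(-14 + 43) = -23*29 = -667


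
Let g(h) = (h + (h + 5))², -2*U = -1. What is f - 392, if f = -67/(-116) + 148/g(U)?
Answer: -404353/1044 ≈ -387.31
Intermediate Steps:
U = ½ (U = -½*(-1) = ½ ≈ 0.50000)
g(h) = (5 + 2*h)² (g(h) = (h + (5 + h))² = (5 + 2*h)²)
f = 4895/1044 (f = -67/(-116) + 148/((5 + 2*(½))²) = -67*(-1/116) + 148/((5 + 1)²) = 67/116 + 148/(6²) = 67/116 + 148/36 = 67/116 + 148*(1/36) = 67/116 + 37/9 = 4895/1044 ≈ 4.6887)
f - 392 = 4895/1044 - 392 = -404353/1044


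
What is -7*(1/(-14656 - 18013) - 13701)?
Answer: 447597970/4667 ≈ 95907.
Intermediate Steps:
-7*(1/(-14656 - 18013) - 13701) = -7*(1/(-32669) - 13701) = -7*(-1/32669 - 13701) = -7*(-447597970/32669) = 447597970/4667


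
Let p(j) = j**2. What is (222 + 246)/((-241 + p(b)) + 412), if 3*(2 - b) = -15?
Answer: 117/55 ≈ 2.1273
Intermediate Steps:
b = 7 (b = 2 - 1/3*(-15) = 2 + 5 = 7)
(222 + 246)/((-241 + p(b)) + 412) = (222 + 246)/((-241 + 7**2) + 412) = 468/((-241 + 49) + 412) = 468/(-192 + 412) = 468/220 = 468*(1/220) = 117/55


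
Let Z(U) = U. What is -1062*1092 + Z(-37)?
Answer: -1159741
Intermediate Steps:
-1062*1092 + Z(-37) = -1062*1092 - 37 = -1159704 - 37 = -1159741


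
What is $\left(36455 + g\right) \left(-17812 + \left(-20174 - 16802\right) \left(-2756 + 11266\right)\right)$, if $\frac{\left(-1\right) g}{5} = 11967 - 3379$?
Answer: $2040722964420$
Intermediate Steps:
$g = -42940$ ($g = - 5 \left(11967 - 3379\right) = \left(-5\right) 8588 = -42940$)
$\left(36455 + g\right) \left(-17812 + \left(-20174 - 16802\right) \left(-2756 + 11266\right)\right) = \left(36455 - 42940\right) \left(-17812 + \left(-20174 - 16802\right) \left(-2756 + 11266\right)\right) = - 6485 \left(-17812 - 314665760\right) = \left(-6485\right) \left(-314683572\right) = 2040722964420$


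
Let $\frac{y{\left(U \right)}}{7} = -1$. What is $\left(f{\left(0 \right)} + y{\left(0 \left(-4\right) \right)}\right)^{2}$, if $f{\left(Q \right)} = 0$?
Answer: $49$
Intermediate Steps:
$y{\left(U \right)} = -7$ ($y{\left(U \right)} = 7 \left(-1\right) = -7$)
$\left(f{\left(0 \right)} + y{\left(0 \left(-4\right) \right)}\right)^{2} = \left(0 - 7\right)^{2} = \left(-7\right)^{2} = 49$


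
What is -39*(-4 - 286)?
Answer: 11310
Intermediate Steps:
-39*(-4 - 286) = -39*(-290) = 11310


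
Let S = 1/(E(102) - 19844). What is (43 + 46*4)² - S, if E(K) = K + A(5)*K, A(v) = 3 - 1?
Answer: 1006773603/19538 ≈ 51529.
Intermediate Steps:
A(v) = 2
E(K) = 3*K (E(K) = K + 2*K = 3*K)
S = -1/19538 (S = 1/(3*102 - 19844) = 1/(306 - 19844) = 1/(-19538) = -1/19538 ≈ -5.1182e-5)
(43 + 46*4)² - S = (43 + 46*4)² - 1*(-1/19538) = (43 + 184)² + 1/19538 = 227² + 1/19538 = 51529 + 1/19538 = 1006773603/19538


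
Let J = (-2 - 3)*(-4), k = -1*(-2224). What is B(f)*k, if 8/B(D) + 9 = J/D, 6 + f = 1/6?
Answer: -124544/87 ≈ -1431.5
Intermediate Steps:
k = 2224
f = -35/6 (f = -6 + 1/6 = -35/6 ≈ -5.8333)
J = 20 (J = -5*(-4) = 20)
B(D) = 8/(-9 + 20/D)
B(f)*k = -8*(-35/6)/(-20 + 9*(-35/6))*2224 = -8*(-35/6)/(-20 - 105/2)*2224 = -8*(-35/6)/(-145/2)*2224 = -8*(-35/6)*(-2/145)*2224 = -56/87*2224 = -124544/87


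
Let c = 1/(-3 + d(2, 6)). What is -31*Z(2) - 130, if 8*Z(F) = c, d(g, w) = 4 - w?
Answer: -5169/40 ≈ -129.23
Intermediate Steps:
c = -1/5 (c = 1/(-3 + (4 - 1*6)) = 1/(-3 + (4 - 6)) = 1/(-3 - 2) = 1/(-5) = -1/5 ≈ -0.20000)
Z(F) = -1/40 (Z(F) = (1/8)*(-1/5) = -1/40)
-31*Z(2) - 130 = -31*(-1/40) - 130 = 31/40 - 130 = -5169/40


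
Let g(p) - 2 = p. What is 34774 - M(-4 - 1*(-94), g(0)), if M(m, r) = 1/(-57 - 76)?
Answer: 4624943/133 ≈ 34774.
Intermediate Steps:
g(p) = 2 + p
M(m, r) = -1/133 (M(m, r) = 1/(-133) = -1/133)
34774 - M(-4 - 1*(-94), g(0)) = 34774 - 1*(-1/133) = 34774 + 1/133 = 4624943/133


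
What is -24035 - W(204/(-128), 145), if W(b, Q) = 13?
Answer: -24048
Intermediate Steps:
-24035 - W(204/(-128), 145) = -24035 - 1*13 = -24035 - 13 = -24048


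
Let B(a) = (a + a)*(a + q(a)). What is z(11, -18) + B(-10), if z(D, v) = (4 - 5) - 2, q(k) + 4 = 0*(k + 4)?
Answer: 277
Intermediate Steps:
q(k) = -4 (q(k) = -4 + 0*(k + 4) = -4 + 0*(4 + k) = -4 + 0 = -4)
B(a) = 2*a*(-4 + a) (B(a) = (a + a)*(a - 4) = (2*a)*(-4 + a) = 2*a*(-4 + a))
z(D, v) = -3 (z(D, v) = -1 - 2 = -3)
z(11, -18) + B(-10) = -3 + 2*(-10)*(-4 - 10) = -3 + 2*(-10)*(-14) = -3 + 280 = 277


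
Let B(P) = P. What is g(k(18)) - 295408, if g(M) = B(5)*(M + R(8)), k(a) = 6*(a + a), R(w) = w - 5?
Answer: -294313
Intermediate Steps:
R(w) = -5 + w
k(a) = 12*a (k(a) = 6*(2*a) = 12*a)
g(M) = 15 + 5*M (g(M) = 5*(M + (-5 + 8)) = 5*(M + 3) = 5*(3 + M) = 15 + 5*M)
g(k(18)) - 295408 = (15 + 5*(12*18)) - 295408 = (15 + 5*216) - 295408 = (15 + 1080) - 295408 = 1095 - 295408 = -294313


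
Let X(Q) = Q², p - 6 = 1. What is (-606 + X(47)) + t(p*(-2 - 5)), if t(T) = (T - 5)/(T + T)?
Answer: 78574/49 ≈ 1603.6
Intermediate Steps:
p = 7 (p = 6 + 1 = 7)
t(T) = (-5 + T)/(2*T) (t(T) = (-5 + T)/((2*T)) = (-5 + T)*(1/(2*T)) = (-5 + T)/(2*T))
(-606 + X(47)) + t(p*(-2 - 5)) = (-606 + 47²) + (-5 + 7*(-2 - 5))/(2*((7*(-2 - 5)))) = (-606 + 2209) + (-5 + 7*(-7))/(2*((7*(-7)))) = 1603 + (½)*(-5 - 49)/(-49) = 1603 + (½)*(-1/49)*(-54) = 1603 + 27/49 = 78574/49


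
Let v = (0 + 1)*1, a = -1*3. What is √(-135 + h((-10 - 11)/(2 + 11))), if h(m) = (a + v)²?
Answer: I*√131 ≈ 11.446*I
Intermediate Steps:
a = -3
v = 1 (v = 1*1 = 1)
h(m) = 4 (h(m) = (-3 + 1)² = (-2)² = 4)
√(-135 + h((-10 - 11)/(2 + 11))) = √(-135 + 4) = √(-131) = I*√131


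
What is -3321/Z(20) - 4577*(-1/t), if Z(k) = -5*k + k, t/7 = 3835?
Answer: 17903681/429520 ≈ 41.683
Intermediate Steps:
t = 26845 (t = 7*3835 = 26845)
Z(k) = -4*k
-3321/Z(20) - 4577*(-1/t) = -3321/((-4*20)) - 4577/((-1*26845)) = -3321/(-80) - 4577/(-26845) = -3321*(-1/80) - 4577*(-1/26845) = 3321/80 + 4577/26845 = 17903681/429520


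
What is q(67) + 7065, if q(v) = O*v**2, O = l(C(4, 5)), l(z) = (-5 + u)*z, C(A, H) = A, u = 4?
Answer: -10891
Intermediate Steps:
l(z) = -z (l(z) = (-5 + 4)*z = -z)
O = -4 (O = -1*4 = -4)
q(v) = -4*v**2
q(67) + 7065 = -4*67**2 + 7065 = -4*4489 + 7065 = -17956 + 7065 = -10891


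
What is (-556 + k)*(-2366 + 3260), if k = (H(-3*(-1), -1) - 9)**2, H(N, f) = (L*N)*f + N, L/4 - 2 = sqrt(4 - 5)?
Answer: 178800 + 643680*I ≈ 1.788e+5 + 6.4368e+5*I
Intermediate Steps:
L = 8 + 4*I (L = 8 + 4*sqrt(4 - 5) = 8 + 4*sqrt(-1) = 8 + 4*I ≈ 8.0 + 4.0*I)
H(N, f) = N + N*f*(8 + 4*I) (H(N, f) = ((8 + 4*I)*N)*f + N = (N*(8 + 4*I))*f + N = N*f*(8 + 4*I) + N = N + N*f*(8 + 4*I))
k = (-30 - 12*I)**2 (k = ((-3*(-1))*(1 + 4*(-1)*(2 + I)) - 9)**2 = (3*(1 + (-8 - 4*I)) - 9)**2 = (3*(-7 - 4*I) - 9)**2 = ((-21 - 12*I) - 9)**2 = (-30 - 12*I)**2 ≈ 756.0 + 720.0*I)
(-556 + k)*(-2366 + 3260) = (-556 + (756 + 720*I))*(-2366 + 3260) = (200 + 720*I)*894 = 178800 + 643680*I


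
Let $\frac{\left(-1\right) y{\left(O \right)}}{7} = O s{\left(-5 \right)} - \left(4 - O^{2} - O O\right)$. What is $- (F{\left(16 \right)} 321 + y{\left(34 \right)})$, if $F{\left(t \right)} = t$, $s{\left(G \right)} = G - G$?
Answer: $11020$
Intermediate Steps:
$s{\left(G \right)} = 0$
$y{\left(O \right)} = 28 - 14 O^{2}$ ($y{\left(O \right)} = - 7 \left(O 0 - \left(4 - O^{2} - O O\right)\right) = - 7 \left(0 + \left(\left(O^{2} + O^{2}\right) - 4\right)\right) = - 7 \left(0 + \left(2 O^{2} - 4\right)\right) = - 7 \left(0 + \left(-4 + 2 O^{2}\right)\right) = - 7 \left(-4 + 2 O^{2}\right) = 28 - 14 O^{2}$)
$- (F{\left(16 \right)} 321 + y{\left(34 \right)}) = - (16 \cdot 321 + \left(28 - 14 \cdot 34^{2}\right)) = - (5136 + \left(28 - 16184\right)) = - (5136 - 16156) = \left(-1\right) \left(-11020\right) = 11020$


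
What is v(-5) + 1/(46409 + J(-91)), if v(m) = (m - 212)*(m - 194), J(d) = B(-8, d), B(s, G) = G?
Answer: 2000150195/46318 ≈ 43183.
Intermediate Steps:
J(d) = d
v(m) = (-212 + m)*(-194 + m)
v(-5) + 1/(46409 + J(-91)) = (41128 + (-5)² - 406*(-5)) + 1/(46409 - 91) = (41128 + 25 + 2030) + 1/46318 = 43183 + 1/46318 = 2000150195/46318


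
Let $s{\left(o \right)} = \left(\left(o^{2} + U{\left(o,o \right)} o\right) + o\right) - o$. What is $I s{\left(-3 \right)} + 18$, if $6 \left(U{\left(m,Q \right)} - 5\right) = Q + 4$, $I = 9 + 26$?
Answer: $- \frac{419}{2} \approx -209.5$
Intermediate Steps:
$I = 35$
$U{\left(m,Q \right)} = \frac{17}{3} + \frac{Q}{6}$ ($U{\left(m,Q \right)} = 5 + \frac{Q + 4}{6} = 5 + \frac{4 + Q}{6} = 5 + \left(\frac{2}{3} + \frac{Q}{6}\right) = \frac{17}{3} + \frac{Q}{6}$)
$s{\left(o \right)} = o^{2} + o \left(\frac{17}{3} + \frac{o}{6}\right)$ ($s{\left(o \right)} = \left(\left(o^{2} + \left(\frac{17}{3} + \frac{o}{6}\right) o\right) + o\right) - o = \left(\left(o^{2} + o \left(\frac{17}{3} + \frac{o}{6}\right)\right) + o\right) - o = \left(o + o^{2} + o \left(\frac{17}{3} + \frac{o}{6}\right)\right) - o = o^{2} + o \left(\frac{17}{3} + \frac{o}{6}\right)$)
$I s{\left(-3 \right)} + 18 = 35 \cdot \frac{1}{6} \left(-3\right) \left(34 + 7 \left(-3\right)\right) + 18 = 35 \cdot \frac{1}{6} \left(-3\right) \left(34 - 21\right) + 18 = 35 \cdot \frac{1}{6} \left(-3\right) 13 + 18 = 35 \left(- \frac{13}{2}\right) + 18 = - \frac{455}{2} + 18 = - \frac{419}{2}$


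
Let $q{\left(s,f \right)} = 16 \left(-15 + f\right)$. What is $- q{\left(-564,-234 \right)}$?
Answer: $3984$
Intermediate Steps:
$q{\left(s,f \right)} = -240 + 16 f$
$- q{\left(-564,-234 \right)} = - (-240 + 16 \left(-234\right)) = - (-240 - 3744) = \left(-1\right) \left(-3984\right) = 3984$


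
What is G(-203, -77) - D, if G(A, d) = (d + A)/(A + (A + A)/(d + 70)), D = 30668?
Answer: -889316/29 ≈ -30666.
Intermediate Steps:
G(A, d) = (A + d)/(A + 2*A/(70 + d)) (G(A, d) = (A + d)/(A + (2*A)/(70 + d)) = (A + d)/(A + 2*A/(70 + d)))
G(-203, -77) - D = ((-77)² + 70*(-203) + 70*(-77) - 203*(-77))/((-203)*(72 - 77)) - 1*30668 = -1/203*(5929 - 14210 - 5390 + 15631)/(-5) - 30668 = -1/203*(-⅕)*1960 - 30668 = 56/29 - 30668 = -889316/29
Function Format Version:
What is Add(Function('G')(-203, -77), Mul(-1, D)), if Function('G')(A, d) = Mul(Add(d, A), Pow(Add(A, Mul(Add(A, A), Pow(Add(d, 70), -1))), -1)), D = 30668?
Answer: Rational(-889316, 29) ≈ -30666.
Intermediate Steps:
Function('G')(A, d) = Mul(Pow(Add(A, Mul(2, A, Pow(Add(70, d), -1))), -1), Add(A, d)) (Function('G')(A, d) = Mul(Add(A, d), Pow(Add(A, Mul(Mul(2, A), Pow(Add(70, d), -1))), -1)) = Mul(Add(A, d), Pow(Add(A, Mul(2, A, Pow(Add(70, d), -1))), -1)) = Mul(Pow(Add(A, Mul(2, A, Pow(Add(70, d), -1))), -1), Add(A, d)))
Add(Function('G')(-203, -77), Mul(-1, D)) = Add(Mul(Pow(-203, -1), Pow(Add(72, -77), -1), Add(Pow(-77, 2), Mul(70, -203), Mul(70, -77), Mul(-203, -77))), Mul(-1, 30668)) = Add(Mul(Rational(-1, 203), Pow(-5, -1), Add(5929, -14210, -5390, 15631)), -30668) = Add(Mul(Rational(-1, 203), Rational(-1, 5), 1960), -30668) = Add(Rational(56, 29), -30668) = Rational(-889316, 29)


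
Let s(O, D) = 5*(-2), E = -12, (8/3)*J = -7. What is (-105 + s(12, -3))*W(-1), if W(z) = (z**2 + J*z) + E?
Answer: 7705/8 ≈ 963.13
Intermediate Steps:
J = -21/8 (J = (3/8)*(-7) = -21/8 ≈ -2.6250)
s(O, D) = -10
W(z) = -12 + z**2 - 21*z/8 (W(z) = (z**2 - 21*z/8) - 12 = -12 + z**2 - 21*z/8)
(-105 + s(12, -3))*W(-1) = (-105 - 10)*(-12 + (-1)**2 - 21/8*(-1)) = -115*(-12 + 1 + 21/8) = -115*(-67/8) = 7705/8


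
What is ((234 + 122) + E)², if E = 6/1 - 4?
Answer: 128164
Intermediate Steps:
E = 2 (E = 1*6 - 4 = 6 - 4 = 2)
((234 + 122) + E)² = ((234 + 122) + 2)² = (356 + 2)² = 358² = 128164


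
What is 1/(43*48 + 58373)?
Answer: 1/60437 ≈ 1.6546e-5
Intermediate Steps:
1/(43*48 + 58373) = 1/(2064 + 58373) = 1/60437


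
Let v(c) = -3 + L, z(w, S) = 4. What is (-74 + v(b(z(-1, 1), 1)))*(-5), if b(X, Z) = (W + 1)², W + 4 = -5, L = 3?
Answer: 370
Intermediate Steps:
W = -9 (W = -4 - 5 = -9)
b(X, Z) = 64 (b(X, Z) = (-9 + 1)² = (-8)² = 64)
v(c) = 0 (v(c) = -3 + 3 = 0)
(-74 + v(b(z(-1, 1), 1)))*(-5) = (-74 + 0)*(-5) = -74*(-5) = 370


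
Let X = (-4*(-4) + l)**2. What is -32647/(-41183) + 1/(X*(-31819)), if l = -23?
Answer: 50900908574/64209691973 ≈ 0.79273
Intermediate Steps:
X = 49 (X = (-4*(-4) - 23)**2 = (16 - 23)**2 = (-7)**2 = 49)
-32647/(-41183) + 1/(X*(-31819)) = -32647/(-41183) + 1/(49*(-31819)) = -32647*(-1/41183) + (1/49)*(-1/31819) = 32647/41183 - 1/1559131 = 50900908574/64209691973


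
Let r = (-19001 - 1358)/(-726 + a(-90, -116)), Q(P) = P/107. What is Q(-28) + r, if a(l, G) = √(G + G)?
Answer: 783381607/28210978 + 20359*I*√58/263654 ≈ 27.769 + 0.58808*I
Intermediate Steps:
a(l, G) = √2*√G (a(l, G) = √(2*G) = √2*√G)
Q(P) = P/107 (Q(P) = P*(1/107) = P/107)
r = -20359/(-726 + 2*I*√58) (r = (-19001 - 1358)/(-726 + √2*√(-116)) = -20359/(-726 + √2*(2*I*√29)) = -20359/(-726 + 2*I*√58) ≈ 28.03 + 0.58808*I)
Q(-28) + r = (1/107)*(-28) + (7390317/263654 + 20359*I*√58/263654) = -28/107 + (7390317/263654 + 20359*I*√58/263654) = 783381607/28210978 + 20359*I*√58/263654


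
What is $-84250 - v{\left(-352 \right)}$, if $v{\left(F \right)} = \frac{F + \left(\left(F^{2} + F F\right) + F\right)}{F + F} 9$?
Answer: $-81091$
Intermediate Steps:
$v{\left(F \right)} = \frac{9 \left(2 F + 2 F^{2}\right)}{2 F}$ ($v{\left(F \right)} = \frac{F + \left(\left(F^{2} + F^{2}\right) + F\right)}{2 F} 9 = \left(F + \left(2 F^{2} + F\right)\right) \frac{1}{2 F} 9 = \left(F + \left(F + 2 F^{2}\right)\right) \frac{1}{2 F} 9 = \left(2 F + 2 F^{2}\right) \frac{1}{2 F} 9 = \frac{2 F + 2 F^{2}}{2 F} 9 = \frac{9 \left(2 F + 2 F^{2}\right)}{2 F}$)
$-84250 - v{\left(-352 \right)} = -84250 - \left(9 + 9 \left(-352\right)\right) = -84250 - \left(9 - 3168\right) = -84250 - -3159 = -84250 + 3159 = -81091$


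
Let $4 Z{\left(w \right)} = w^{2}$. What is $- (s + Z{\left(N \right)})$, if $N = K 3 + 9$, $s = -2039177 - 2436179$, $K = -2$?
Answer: $\frac{17901415}{4} \approx 4.4754 \cdot 10^{6}$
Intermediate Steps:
$s = -4475356$
$N = 3$ ($N = \left(-2\right) 3 + 9 = -6 + 9 = 3$)
$Z{\left(w \right)} = \frac{w^{2}}{4}$
$- (s + Z{\left(N \right)}) = - (-4475356 + \frac{3^{2}}{4}) = - (-4475356 + \frac{1}{4} \cdot 9) = - (-4475356 + \frac{9}{4}) = \left(-1\right) \left(- \frac{17901415}{4}\right) = \frac{17901415}{4}$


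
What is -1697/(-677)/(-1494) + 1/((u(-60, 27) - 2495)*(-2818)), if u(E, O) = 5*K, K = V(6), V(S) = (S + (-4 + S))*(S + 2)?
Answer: -866679676/516604601475 ≈ -0.0016776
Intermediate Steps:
V(S) = (-4 + 2*S)*(2 + S)
K = 64 (K = -8 + 2*6² = -8 + 2*36 = -8 + 72 = 64)
u(E, O) = 320 (u(E, O) = 5*64 = 320)
-1697/(-677)/(-1494) + 1/((u(-60, 27) - 2495)*(-2818)) = -1697/(-677)/(-1494) + 1/((320 - 2495)*(-2818)) = -1697*(-1/677)*(-1/1494) - 1/2818/(-2175) = (1697/677)*(-1/1494) - 1/2175*(-1/2818) = -1697/1011438 + 1/6129150 = -866679676/516604601475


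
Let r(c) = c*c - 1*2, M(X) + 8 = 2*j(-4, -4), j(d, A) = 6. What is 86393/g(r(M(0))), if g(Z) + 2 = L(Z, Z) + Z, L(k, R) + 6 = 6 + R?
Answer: 86393/26 ≈ 3322.8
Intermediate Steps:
L(k, R) = R (L(k, R) = -6 + (6 + R) = R)
M(X) = 4 (M(X) = -8 + 2*6 = -8 + 12 = 4)
r(c) = -2 + c² (r(c) = c² - 2 = -2 + c²)
g(Z) = -2 + 2*Z (g(Z) = -2 + (Z + Z) = -2 + 2*Z)
86393/g(r(M(0))) = 86393/(-2 + 2*(-2 + 4²)) = 86393/(-2 + 2*(-2 + 16)) = 86393/(-2 + 2*14) = 86393/(-2 + 28) = 86393/26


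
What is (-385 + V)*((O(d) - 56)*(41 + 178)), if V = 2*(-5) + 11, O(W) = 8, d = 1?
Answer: 4036608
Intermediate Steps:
V = 1 (V = -10 + 11 = 1)
(-385 + V)*((O(d) - 56)*(41 + 178)) = (-385 + 1)*((8 - 56)*(41 + 178)) = -(-18432)*219 = -384*(-10512) = 4036608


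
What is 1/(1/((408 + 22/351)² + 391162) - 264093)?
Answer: -68706382462/18144874663413765 ≈ -3.7865e-6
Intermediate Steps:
1/(1/((408 + 22/351)² + 391162) - 264093) = 1/(1/((143230/351)² + 391162) - 264093) = 1/(1/(20514832900/123201 + 391162) - 264093) = 1/(1/(68706382462/123201) - 264093) = 1/(123201/68706382462 - 264093) = 1/(-18144874663413765/68706382462) = -68706382462/18144874663413765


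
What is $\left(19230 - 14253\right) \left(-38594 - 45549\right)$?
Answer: $-418779711$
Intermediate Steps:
$\left(19230 - 14253\right) \left(-38594 - 45549\right) = 4977 \left(-84143\right) = -418779711$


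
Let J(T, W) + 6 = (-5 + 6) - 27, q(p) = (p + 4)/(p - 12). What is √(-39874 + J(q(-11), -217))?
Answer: 3*I*√4434 ≈ 199.76*I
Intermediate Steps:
q(p) = (4 + p)/(-12 + p)
J(T, W) = -32 (J(T, W) = -6 + ((-5 + 6) - 27) = -6 + (1 - 27) = -6 - 26 = -32)
√(-39874 + J(q(-11), -217)) = √(-39874 - 32) = √(-39906) = 3*I*√4434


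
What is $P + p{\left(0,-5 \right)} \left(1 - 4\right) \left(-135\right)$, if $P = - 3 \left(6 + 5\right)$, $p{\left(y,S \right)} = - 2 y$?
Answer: $-33$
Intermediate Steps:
$P = -33$ ($P = \left(-3\right) 11 = -33$)
$P + p{\left(0,-5 \right)} \left(1 - 4\right) \left(-135\right) = -33 + \left(-2\right) 0 \left(1 - 4\right) \left(-135\right) = -33 + 0 \left(-3\right) \left(-135\right) = -33 + 0 \left(-135\right) = -33 + 0 = -33$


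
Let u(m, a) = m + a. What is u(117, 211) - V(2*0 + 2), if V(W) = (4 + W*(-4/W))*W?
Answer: 328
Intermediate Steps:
u(m, a) = a + m
V(W) = 0 (V(W) = (4 - 4)*W = 0*W = 0)
u(117, 211) - V(2*0 + 2) = (211 + 117) - 1*0 = 328 + 0 = 328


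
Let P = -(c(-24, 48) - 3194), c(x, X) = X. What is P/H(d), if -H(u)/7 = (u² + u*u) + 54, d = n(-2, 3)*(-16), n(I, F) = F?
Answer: -1573/16317 ≈ -0.096403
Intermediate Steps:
d = -48 (d = 3*(-16) = -48)
P = 3146 (P = -(48 - 3194) = -1*(-3146) = 3146)
H(u) = -378 - 14*u² (H(u) = -7*((u² + u*u) + 54) = -7*((u² + u²) + 54) = -7*(2*u² + 54) = -7*(54 + 2*u²) = -378 - 14*u²)
P/H(d) = 3146/(-378 - 14*(-48)²) = 3146/(-378 - 14*2304) = 3146/(-378 - 32256) = 3146/(-32634) = 3146*(-1/32634) = -1573/16317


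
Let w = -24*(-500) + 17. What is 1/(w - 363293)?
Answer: -1/351276 ≈ -2.8468e-6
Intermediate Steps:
w = 12017 (w = 12000 + 17 = 12017)
1/(w - 363293) = 1/(12017 - 363293) = 1/(-351276) = -1/351276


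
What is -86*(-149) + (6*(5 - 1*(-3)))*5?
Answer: 13054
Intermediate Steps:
-86*(-149) + (6*(5 - 1*(-3)))*5 = 12814 + (6*(5 + 3))*5 = 12814 + (6*8)*5 = 12814 + 48*5 = 12814 + 240 = 13054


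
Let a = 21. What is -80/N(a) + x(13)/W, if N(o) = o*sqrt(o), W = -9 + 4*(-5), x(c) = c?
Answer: -13/29 - 80*sqrt(21)/441 ≈ -1.2796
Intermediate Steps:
W = -29 (W = -9 - 20 = -29)
N(o) = o**(3/2)
-80/N(a) + x(13)/W = -80*sqrt(21)/441 + 13/(-29) = -80*sqrt(21)/441 + 13*(-1/29) = -80*sqrt(21)/441 - 13/29 = -13/29 - 80*sqrt(21)/441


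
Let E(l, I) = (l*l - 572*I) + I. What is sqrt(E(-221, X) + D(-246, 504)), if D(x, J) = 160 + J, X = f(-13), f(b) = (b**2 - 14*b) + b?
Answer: I*sqrt(143493) ≈ 378.8*I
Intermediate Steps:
f(b) = b**2 - 13*b
X = 338 (X = -13*(-13 - 13) = -13*(-26) = 338)
E(l, I) = l**2 - 571*I (E(l, I) = (l**2 - 572*I) + I = l**2 - 571*I)
sqrt(E(-221, X) + D(-246, 504)) = sqrt(((-221)**2 - 571*338) + (160 + 504)) = sqrt((48841 - 192998) + 664) = sqrt(-144157 + 664) = sqrt(-143493) = I*sqrt(143493)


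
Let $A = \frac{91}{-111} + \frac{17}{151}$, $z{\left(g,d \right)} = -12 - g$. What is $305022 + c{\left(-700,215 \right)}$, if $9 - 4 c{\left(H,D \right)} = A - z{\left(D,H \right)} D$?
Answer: $\frac{9816018533}{33522} \approx 2.9282 \cdot 10^{5}$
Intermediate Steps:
$A = - \frac{11854}{16761}$ ($A = 91 \left(- \frac{1}{111}\right) + 17 \cdot \frac{1}{151} = - \frac{91}{111} + \frac{17}{151} = - \frac{11854}{16761} \approx -0.70724$)
$c{\left(H,D \right)} = \frac{162703}{67044} + \frac{D \left(-12 - D\right)}{4}$ ($c{\left(H,D \right)} = \frac{9}{4} - \frac{- \frac{11854}{16761} - \left(-12 - D\right) D}{4} = \frac{9}{4} - \frac{- \frac{11854}{16761} - D \left(-12 - D\right)}{4} = \frac{9}{4} + \left(\frac{5927}{33522} + \frac{D \left(-12 - D\right)}{4}\right) = \frac{162703}{67044} + \frac{D \left(-12 - D\right)}{4}$)
$305022 + c{\left(-700,215 \right)} = 305022 + \left(\frac{162703}{67044} - \frac{215 \left(12 + 215\right)}{4}\right) = 305022 + \left(\frac{162703}{67044} - \frac{215}{4} \cdot 227\right) = 305022 + \left(\frac{162703}{67044} - \frac{48805}{4}\right) = 305022 - \frac{408928951}{33522} = \frac{9816018533}{33522}$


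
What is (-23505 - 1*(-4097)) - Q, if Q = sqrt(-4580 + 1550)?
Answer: -19408 - I*sqrt(3030) ≈ -19408.0 - 55.045*I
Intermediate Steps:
Q = I*sqrt(3030) (Q = sqrt(-3030) = I*sqrt(3030) ≈ 55.045*I)
(-23505 - 1*(-4097)) - Q = (-23505 - 1*(-4097)) - I*sqrt(3030) = (-23505 + 4097) - I*sqrt(3030) = -19408 - I*sqrt(3030)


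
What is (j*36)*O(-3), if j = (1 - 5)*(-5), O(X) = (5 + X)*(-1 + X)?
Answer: -5760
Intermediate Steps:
O(X) = (-1 + X)*(5 + X)
j = 20 (j = -4*(-5) = 20)
(j*36)*O(-3) = (20*36)*(-5 + (-3)² + 4*(-3)) = 720*(-5 + 9 - 12) = 720*(-8) = -5760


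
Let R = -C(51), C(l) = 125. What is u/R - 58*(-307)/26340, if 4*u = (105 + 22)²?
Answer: -20796743/658500 ≈ -31.582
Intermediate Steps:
R = -125 (R = -1*125 = -125)
u = 16129/4 (u = (105 + 22)²/4 = (¼)*127² = (¼)*16129 = 16129/4 ≈ 4032.3)
u/R - 58*(-307)/26340 = (16129/4)/(-125) - 58*(-307)/26340 = (16129/4)*(-1/125) + 17806*(1/26340) = -16129/500 + 8903/13170 = -20796743/658500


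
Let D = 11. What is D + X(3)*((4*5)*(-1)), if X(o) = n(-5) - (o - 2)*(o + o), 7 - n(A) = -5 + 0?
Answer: -109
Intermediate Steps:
n(A) = 12 (n(A) = 7 - (-5 + 0) = 7 - 1*(-5) = 7 + 5 = 12)
X(o) = 12 - 2*o*(-2 + o) (X(o) = 12 - (o - 2)*(o + o) = 12 - (-2 + o)*2*o = 12 - 2*o*(-2 + o))
D + X(3)*((4*5)*(-1)) = 11 + (12 - 2*3² + 4*3)*((4*5)*(-1)) = 11 + (12 - 2*9 + 12)*(20*(-1)) = 11 + (12 - 18 + 12)*(-20) = 11 + 6*(-20) = 11 - 120 = -109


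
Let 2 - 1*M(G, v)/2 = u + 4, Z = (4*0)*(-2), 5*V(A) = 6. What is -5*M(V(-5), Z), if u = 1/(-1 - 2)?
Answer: 50/3 ≈ 16.667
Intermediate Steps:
u = -⅓ (u = 1/(-3) = -⅓ ≈ -0.33333)
V(A) = 6/5 (V(A) = (⅕)*6 = 6/5)
Z = 0 (Z = 0*(-2) = 0)
M(G, v) = -10/3 (M(G, v) = 4 - 2*(-⅓ + 4) = 4 - 2*11/3 = 4 - 22/3 = -10/3)
-5*M(V(-5), Z) = -5*(-10/3) = 50/3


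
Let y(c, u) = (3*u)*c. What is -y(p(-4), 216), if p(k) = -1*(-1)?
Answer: -648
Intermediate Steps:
p(k) = 1
y(c, u) = 3*c*u
-y(p(-4), 216) = -3*216 = -1*648 = -648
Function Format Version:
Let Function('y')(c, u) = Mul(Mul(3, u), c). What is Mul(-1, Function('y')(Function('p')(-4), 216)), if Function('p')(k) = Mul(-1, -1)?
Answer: -648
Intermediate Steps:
Function('p')(k) = 1
Function('y')(c, u) = Mul(3, c, u)
Mul(-1, Function('y')(Function('p')(-4), 216)) = Mul(-1, Mul(3, 1, 216)) = Mul(-1, 648) = -648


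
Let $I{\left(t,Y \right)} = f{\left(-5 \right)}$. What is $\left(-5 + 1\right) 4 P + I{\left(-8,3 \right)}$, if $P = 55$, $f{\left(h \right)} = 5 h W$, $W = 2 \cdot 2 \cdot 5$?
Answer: $-1380$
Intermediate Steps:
$W = 20$ ($W = 4 \cdot 5 = 20$)
$f{\left(h \right)} = 100 h$ ($f{\left(h \right)} = 5 h 20 = 100 h$)
$I{\left(t,Y \right)} = -500$ ($I{\left(t,Y \right)} = 100 \left(-5\right) = -500$)
$\left(-5 + 1\right) 4 P + I{\left(-8,3 \right)} = \left(-5 + 1\right) 4 \cdot 55 - 500 = \left(-4\right) 4 \cdot 55 - 500 = \left(-16\right) 55 - 500 = -880 - 500 = -1380$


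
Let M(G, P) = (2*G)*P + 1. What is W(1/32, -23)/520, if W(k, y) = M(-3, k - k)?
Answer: 1/520 ≈ 0.0019231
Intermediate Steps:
M(G, P) = 1 + 2*G*P (M(G, P) = 2*G*P + 1 = 1 + 2*G*P)
W(k, y) = 1 (W(k, y) = 1 + 2*(-3)*(k - k) = 1 + 2*(-3)*0 = 1 + 0 = 1)
W(1/32, -23)/520 = 1/520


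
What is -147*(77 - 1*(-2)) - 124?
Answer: -11737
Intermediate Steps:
-147*(77 - 1*(-2)) - 124 = -147*(77 + 2) - 124 = -147*79 - 124 = -11613 - 124 = -11737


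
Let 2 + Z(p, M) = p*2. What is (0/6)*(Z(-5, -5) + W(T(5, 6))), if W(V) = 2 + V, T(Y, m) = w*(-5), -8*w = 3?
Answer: 0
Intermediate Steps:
w = -3/8 (w = -⅛*3 = -3/8 ≈ -0.37500)
T(Y, m) = 15/8 (T(Y, m) = -3/8*(-5) = 15/8)
Z(p, M) = -2 + 2*p (Z(p, M) = -2 + p*2 = -2 + 2*p)
(0/6)*(Z(-5, -5) + W(T(5, 6))) = (0/6)*((-2 + 2*(-5)) + (2 + 15/8)) = (0*(⅙))*((-2 - 10) + 31/8) = 0*(-12 + 31/8) = 0*(-65/8) = 0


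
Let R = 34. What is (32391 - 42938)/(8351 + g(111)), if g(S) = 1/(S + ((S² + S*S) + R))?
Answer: -261428489/206996238 ≈ -1.2630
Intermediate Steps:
g(S) = 1/(34 + S + 2*S²) (g(S) = 1/(S + ((S² + S*S) + 34)) = 1/(S + ((S² + S²) + 34)) = 1/(S + (2*S² + 34)) = 1/(S + (34 + 2*S²)) = 1/(34 + S + 2*S²))
(32391 - 42938)/(8351 + g(111)) = (32391 - 42938)/(8351 + 1/(34 + 111 + 2*111²)) = -10547/(8351 + 1/(34 + 111 + 2*12321)) = -10547/(8351 + 1/(34 + 111 + 24642)) = -10547/(8351 + 1/24787) = -10547/206996238/24787 = -10547*24787/206996238 = -261428489/206996238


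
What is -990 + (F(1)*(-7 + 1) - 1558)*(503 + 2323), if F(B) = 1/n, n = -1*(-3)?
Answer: -4409550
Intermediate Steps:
n = 3
F(B) = ⅓ (F(B) = 1/3 = ⅓)
-990 + (F(1)*(-7 + 1) - 1558)*(503 + 2323) = -990 + ((-7 + 1)/3 - 1558)*(503 + 2323) = -990 + ((⅓)*(-6) - 1558)*2826 = -990 + (-2 - 1558)*2826 = -990 - 1560*2826 = -990 - 4408560 = -4409550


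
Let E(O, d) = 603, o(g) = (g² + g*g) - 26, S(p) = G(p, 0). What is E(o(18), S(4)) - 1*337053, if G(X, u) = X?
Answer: -336450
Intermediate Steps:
S(p) = p
o(g) = -26 + 2*g² (o(g) = (g² + g²) - 26 = 2*g² - 26 = -26 + 2*g²)
E(o(18), S(4)) - 1*337053 = 603 - 1*337053 = 603 - 337053 = -336450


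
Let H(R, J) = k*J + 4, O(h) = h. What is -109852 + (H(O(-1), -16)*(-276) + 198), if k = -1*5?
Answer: -132838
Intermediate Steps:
k = -5
H(R, J) = 4 - 5*J (H(R, J) = -5*J + 4 = 4 - 5*J)
-109852 + (H(O(-1), -16)*(-276) + 198) = -109852 + ((4 - 5*(-16))*(-276) + 198) = -109852 + ((4 + 80)*(-276) + 198) = -109852 + (84*(-276) + 198) = -109852 + (-23184 + 198) = -109852 - 22986 = -132838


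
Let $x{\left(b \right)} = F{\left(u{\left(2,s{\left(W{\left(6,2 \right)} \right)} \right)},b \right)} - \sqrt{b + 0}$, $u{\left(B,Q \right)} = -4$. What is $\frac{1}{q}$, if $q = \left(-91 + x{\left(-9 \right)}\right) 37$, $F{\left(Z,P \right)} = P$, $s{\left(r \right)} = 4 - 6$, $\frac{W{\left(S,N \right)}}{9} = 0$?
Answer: $- \frac{100}{370333} + \frac{3 i}{370333} \approx -0.00027003 + 8.1008 \cdot 10^{-6} i$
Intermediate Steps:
$W{\left(S,N \right)} = 0$ ($W{\left(S,N \right)} = 9 \cdot 0 = 0$)
$s{\left(r \right)} = -2$ ($s{\left(r \right)} = 4 - 6 = -2$)
$x{\left(b \right)} = b - \sqrt{b}$ ($x{\left(b \right)} = b - \sqrt{b + 0} = b - \sqrt{b}$)
$q = -3700 - 111 i$ ($q = \left(-91 - \left(9 + \sqrt{-9}\right)\right) 37 = \left(-91 - \left(9 + 3 i\right)\right) 37 = \left(-100 - 3 i\right) 37 = -3700 - 111 i \approx -3700.0 - 111.0 i$)
$\frac{1}{q} = \frac{1}{-3700 - 111 i} = \frac{-3700 + 111 i}{13702321}$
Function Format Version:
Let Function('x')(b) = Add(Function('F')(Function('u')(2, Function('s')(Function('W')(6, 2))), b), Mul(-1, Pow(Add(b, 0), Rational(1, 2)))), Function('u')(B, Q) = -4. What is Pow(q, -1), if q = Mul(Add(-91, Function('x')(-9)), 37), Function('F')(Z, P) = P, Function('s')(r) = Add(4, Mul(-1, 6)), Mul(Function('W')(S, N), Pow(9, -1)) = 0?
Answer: Add(Rational(-100, 370333), Mul(Rational(3, 370333), I)) ≈ Add(-0.00027003, Mul(8.1008e-6, I))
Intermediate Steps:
Function('W')(S, N) = 0 (Function('W')(S, N) = Mul(9, 0) = 0)
Function('s')(r) = -2 (Function('s')(r) = Add(4, -6) = -2)
Function('x')(b) = Add(b, Mul(-1, Pow(b, Rational(1, 2)))) (Function('x')(b) = Add(b, Mul(-1, Pow(Add(b, 0), Rational(1, 2)))) = Add(b, Mul(-1, Pow(b, Rational(1, 2)))))
q = Add(-3700, Mul(-111, I)) (q = Mul(Add(-91, Add(-9, Mul(-1, Pow(-9, Rational(1, 2))))), 37) = Mul(Add(-91, Add(-9, Mul(-1, Mul(3, I)))), 37) = Mul(Add(-91, Add(-9, Mul(-3, I))), 37) = Mul(Add(-100, Mul(-3, I)), 37) = Add(-3700, Mul(-111, I)) ≈ Add(-3700.0, Mul(-111.00, I)))
Pow(q, -1) = Pow(Add(-3700, Mul(-111, I)), -1) = Mul(Rational(1, 13702321), Add(-3700, Mul(111, I)))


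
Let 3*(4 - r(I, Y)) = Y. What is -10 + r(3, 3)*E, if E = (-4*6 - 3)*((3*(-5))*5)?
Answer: 6065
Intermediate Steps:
r(I, Y) = 4 - Y/3
E = 2025 (E = (-24 - 3)*(-15*5) = -27*(-75) = 2025)
-10 + r(3, 3)*E = -10 + (4 - ⅓*3)*2025 = -10 + (4 - 1)*2025 = -10 + 3*2025 = -10 + 6075 = 6065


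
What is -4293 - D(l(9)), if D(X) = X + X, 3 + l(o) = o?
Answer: -4305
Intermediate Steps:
l(o) = -3 + o
D(X) = 2*X
-4293 - D(l(9)) = -4293 - 2*(-3 + 9) = -4293 - 2*6 = -4293 - 1*12 = -4293 - 12 = -4305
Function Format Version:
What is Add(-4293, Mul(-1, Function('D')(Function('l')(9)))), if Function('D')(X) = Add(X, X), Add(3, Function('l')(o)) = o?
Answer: -4305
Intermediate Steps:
Function('l')(o) = Add(-3, o)
Function('D')(X) = Mul(2, X)
Add(-4293, Mul(-1, Function('D')(Function('l')(9)))) = Add(-4293, Mul(-1, Mul(2, Add(-3, 9)))) = Add(-4293, Mul(-1, Mul(2, 6))) = Add(-4293, Mul(-1, 12)) = Add(-4293, -12) = -4305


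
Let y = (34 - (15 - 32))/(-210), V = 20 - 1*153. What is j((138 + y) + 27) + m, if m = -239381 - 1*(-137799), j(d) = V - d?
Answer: -7131583/70 ≈ -1.0188e+5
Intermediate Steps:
V = -133 (V = 20 - 153 = -133)
y = -17/70 (y = (34 - 1*(-17))*(-1/210) = (34 + 17)*(-1/210) = 51*(-1/210) = -17/70 ≈ -0.24286)
j(d) = -133 - d
m = -101582 (m = -239381 + 137799 = -101582)
j((138 + y) + 27) + m = (-133 - ((138 - 17/70) + 27)) - 101582 = (-133 - (9643/70 + 27)) - 101582 = (-133 - 1*11533/70) - 101582 = (-133 - 11533/70) - 101582 = -20843/70 - 101582 = -7131583/70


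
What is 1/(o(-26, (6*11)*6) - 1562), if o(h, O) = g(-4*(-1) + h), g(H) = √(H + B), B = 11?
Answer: -142/221805 - I*√11/2439855 ≈ -0.0006402 - 1.3594e-6*I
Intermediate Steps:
g(H) = √(11 + H) (g(H) = √(H + 11) = √(11 + H))
o(h, O) = √(15 + h) (o(h, O) = √(11 + (-4*(-1) + h)) = √(11 + (4 + h)) = √(15 + h))
1/(o(-26, (6*11)*6) - 1562) = 1/(√(15 - 26) - 1562) = 1/(√(-11) - 1562) = 1/(I*√11 - 1562) = 1/(-1562 + I*√11)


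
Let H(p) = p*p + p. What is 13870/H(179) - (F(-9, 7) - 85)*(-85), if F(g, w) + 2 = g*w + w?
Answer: -39162023/3222 ≈ -12155.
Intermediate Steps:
H(p) = p + p² (H(p) = p² + p = p + p²)
F(g, w) = -2 + w + g*w (F(g, w) = -2 + (g*w + w) = -2 + (w + g*w) = -2 + w + g*w)
13870/H(179) - (F(-9, 7) - 85)*(-85) = 13870/((179*(1 + 179))) - ((-2 + 7 - 9*7) - 85)*(-85) = 13870/((179*180)) - ((-2 + 7 - 63) - 85)*(-85) = 13870/32220 - (-58 - 85)*(-85) = 13870*(1/32220) - (-143)*(-85) = 1387/3222 - 1*12155 = 1387/3222 - 12155 = -39162023/3222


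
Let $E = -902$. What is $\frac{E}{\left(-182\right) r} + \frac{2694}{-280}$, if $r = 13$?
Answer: $- \frac{218623}{23660} \approx -9.2402$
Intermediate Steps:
$\frac{E}{\left(-182\right) r} + \frac{2694}{-280} = - \frac{902}{\left(-182\right) 13} + \frac{2694}{-280} = - \frac{902}{-2366} + 2694 \left(- \frac{1}{280}\right) = \left(-902\right) \left(- \frac{1}{2366}\right) - \frac{1347}{140} = \frac{451}{1183} - \frac{1347}{140} = - \frac{218623}{23660}$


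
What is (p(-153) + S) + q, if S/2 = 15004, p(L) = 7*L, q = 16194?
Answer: 45131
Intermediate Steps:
S = 30008 (S = 2*15004 = 30008)
(p(-153) + S) + q = (7*(-153) + 30008) + 16194 = (-1071 + 30008) + 16194 = 28937 + 16194 = 45131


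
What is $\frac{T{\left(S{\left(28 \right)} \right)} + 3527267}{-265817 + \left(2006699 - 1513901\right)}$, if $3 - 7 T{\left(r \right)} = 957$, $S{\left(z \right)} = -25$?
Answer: $\frac{24689915}{1588867} \approx 15.539$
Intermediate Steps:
$T{\left(r \right)} = - \frac{954}{7}$ ($T{\left(r \right)} = \frac{3}{7} - \frac{957}{7} = - \frac{954}{7}$)
$\frac{T{\left(S{\left(28 \right)} \right)} + 3527267}{-265817 + \left(2006699 - 1513901\right)} = \frac{- \frac{954}{7} + 3527267}{-265817 + \left(2006699 - 1513901\right)} = \frac{24689915}{7 \left(-265817 + \left(2006699 - 1513901\right)\right)} = \frac{24689915}{7 \left(-265817 + 492798\right)} = \frac{24689915}{7 \cdot 226981} = \frac{24689915}{7} \cdot \frac{1}{226981} = \frac{24689915}{1588867}$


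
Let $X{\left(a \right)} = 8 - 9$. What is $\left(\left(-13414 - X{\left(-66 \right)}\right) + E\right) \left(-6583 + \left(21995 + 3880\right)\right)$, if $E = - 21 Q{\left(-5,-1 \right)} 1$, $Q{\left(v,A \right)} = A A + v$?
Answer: $-257143068$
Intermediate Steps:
$Q{\left(v,A \right)} = v + A^{2}$ ($Q{\left(v,A \right)} = A^{2} + v = v + A^{2}$)
$X{\left(a \right)} = -1$
$E = 84$ ($E = - 21 \left(-5 + \left(-1\right)^{2}\right) 1 = - 21 \left(-5 + 1\right) 1 = \left(-21\right) \left(-4\right) 1 = 84 \cdot 1 = 84$)
$\left(\left(-13414 - X{\left(-66 \right)}\right) + E\right) \left(-6583 + \left(21995 + 3880\right)\right) = \left(\left(-13414 - -1\right) + 84\right) \left(-6583 + \left(21995 + 3880\right)\right) = \left(\left(-13414 + 1\right) + 84\right) \left(-6583 + 25875\right) = \left(-13413 + 84\right) 19292 = \left(-13329\right) 19292 = -257143068$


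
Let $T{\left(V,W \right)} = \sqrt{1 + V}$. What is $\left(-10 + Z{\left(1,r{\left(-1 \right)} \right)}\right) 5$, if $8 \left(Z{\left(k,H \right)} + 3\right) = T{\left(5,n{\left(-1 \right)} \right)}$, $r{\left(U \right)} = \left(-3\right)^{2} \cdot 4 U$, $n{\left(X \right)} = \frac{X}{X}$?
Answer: $-65 + \frac{5 \sqrt{6}}{8} \approx -63.469$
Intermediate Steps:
$n{\left(X \right)} = 1$
$r{\left(U \right)} = 36 U$ ($r{\left(U \right)} = 9 \cdot 4 U = 36 U$)
$Z{\left(k,H \right)} = -3 + \frac{\sqrt{6}}{8}$ ($Z{\left(k,H \right)} = -3 + \frac{\sqrt{1 + 5}}{8} = -3 + \frac{\sqrt{6}}{8}$)
$\left(-10 + Z{\left(1,r{\left(-1 \right)} \right)}\right) 5 = \left(-10 - \left(3 - \frac{\sqrt{6}}{8}\right)\right) 5 = \left(-13 + \frac{\sqrt{6}}{8}\right) 5 = -65 + \frac{5 \sqrt{6}}{8}$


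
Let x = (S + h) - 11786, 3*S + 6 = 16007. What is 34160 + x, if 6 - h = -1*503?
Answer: 84650/3 ≈ 28217.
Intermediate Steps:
h = 509 (h = 6 - (-1)*503 = 6 - 1*(-503) = 6 + 503 = 509)
S = 16001/3 (S = -2 + (1/3)*16007 = -2 + 16007/3 = 16001/3 ≈ 5333.7)
x = -17830/3 (x = (16001/3 + 509) - 11786 = 17528/3 - 11786 = -17830/3 ≈ -5943.3)
34160 + x = 34160 - 17830/3 = 84650/3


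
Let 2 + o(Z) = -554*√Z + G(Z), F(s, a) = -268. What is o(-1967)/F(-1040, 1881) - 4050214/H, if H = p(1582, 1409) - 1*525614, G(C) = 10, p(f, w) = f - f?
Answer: 135156555/17608069 + 277*I*√1967/134 ≈ 7.6758 + 91.681*I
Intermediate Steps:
p(f, w) = 0
H = -525614 (H = 0 - 1*525614 = 0 - 525614 = -525614)
o(Z) = 8 - 554*√Z (o(Z) = -2 + (-554*√Z + 10) = -2 + (10 - 554*√Z) = 8 - 554*√Z)
o(-1967)/F(-1040, 1881) - 4050214/H = (8 - 554*I*√1967)/(-268) - 4050214/(-525614) = (8 - 554*I*√1967)*(-1/268) - 4050214*(-1/525614) = (8 - 554*I*√1967)*(-1/268) + 2025107/262807 = (-2/67 + 277*I*√1967/134) + 2025107/262807 = 135156555/17608069 + 277*I*√1967/134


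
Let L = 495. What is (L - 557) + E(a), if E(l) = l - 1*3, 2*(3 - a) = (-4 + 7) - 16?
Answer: -111/2 ≈ -55.500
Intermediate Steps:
a = 19/2 (a = 3 - ((-4 + 7) - 16)/2 = 3 - (3 - 16)/2 = 3 - ½*(-13) = 3 + 13/2 = 19/2 ≈ 9.5000)
E(l) = -3 + l (E(l) = l - 3 = -3 + l)
(L - 557) + E(a) = (495 - 557) + (-3 + 19/2) = -62 + 13/2 = -111/2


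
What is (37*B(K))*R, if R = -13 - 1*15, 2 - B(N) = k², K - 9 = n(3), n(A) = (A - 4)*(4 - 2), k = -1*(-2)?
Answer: 2072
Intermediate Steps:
k = 2
n(A) = -8 + 2*A (n(A) = (-4 + A)*2 = -8 + 2*A)
K = 7 (K = 9 + (-8 + 2*3) = 9 + (-8 + 6) = 9 - 2 = 7)
B(N) = -2 (B(N) = 2 - 1*2² = 2 - 1*4 = 2 - 4 = -2)
R = -28 (R = -13 - 15 = -28)
(37*B(K))*R = (37*(-2))*(-28) = -74*(-28) = 2072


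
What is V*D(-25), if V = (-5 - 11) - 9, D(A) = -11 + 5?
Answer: 150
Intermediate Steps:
D(A) = -6
V = -25 (V = -16 - 9 = -25)
V*D(-25) = -25*(-6) = 150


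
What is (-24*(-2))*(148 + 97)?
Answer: 11760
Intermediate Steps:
(-24*(-2))*(148 + 97) = 48*245 = 11760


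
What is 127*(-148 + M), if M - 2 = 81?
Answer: -8255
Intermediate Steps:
M = 83 (M = 2 + 81 = 83)
127*(-148 + M) = 127*(-148 + 83) = 127*(-65) = -8255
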